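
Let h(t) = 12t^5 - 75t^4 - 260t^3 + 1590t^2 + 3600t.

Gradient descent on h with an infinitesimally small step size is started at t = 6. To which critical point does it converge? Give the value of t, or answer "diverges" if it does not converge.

5

h'(t) = 60(t - 5)(t - 4)(t + 1)(t + 3), so h'(6) = 7560.
Gradient descent moves in the -h' direction, i.e. t is decreasing.
The nearest critical point in that direction is t = 5, where h'' = 2880 > 0 (a local minimum). The iterate converges there.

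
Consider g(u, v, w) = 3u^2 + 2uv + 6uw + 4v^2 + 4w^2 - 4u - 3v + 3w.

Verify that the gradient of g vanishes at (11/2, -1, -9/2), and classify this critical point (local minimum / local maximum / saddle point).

local minimum

∇g = (6u + 2v + 6w - 4, 2u + 8v - 3, 6u + 8w + 3); substituting (11/2, -1, -9/2) gives ∇g = (0, 0, 0), so (11/2, -1, -9/2) is indeed a critical point.
The Hessian is constant: H = [[6, 2, 6], [2, 8, 0], [6, 0, 8]].
Leading principal minors: Δ₁ = 6, Δ₂ = 44, Δ₃ = 64.
All leading minors are positive, so H is positive definite: a local minimum.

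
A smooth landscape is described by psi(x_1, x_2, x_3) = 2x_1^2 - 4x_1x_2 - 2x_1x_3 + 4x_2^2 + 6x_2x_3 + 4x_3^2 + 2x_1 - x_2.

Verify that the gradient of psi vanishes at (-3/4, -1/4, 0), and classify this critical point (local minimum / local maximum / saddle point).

local minimum

∇psi = (4x_1 - 4x_2 - 2x_3 + 2, -4x_1 + 8x_2 + 6x_3 - 1, -2x_1 + 6x_2 + 8x_3); substituting (-3/4, -1/4, 0) gives ∇psi = (0, 0, 0), so (-3/4, -1/4, 0) is indeed a critical point.
The Hessian is constant: H = [[4, -4, -2], [-4, 8, 6], [-2, 6, 8]].
Leading principal minors: Δ₁ = 4, Δ₂ = 16, Δ₃ = 48.
All leading minors are positive, so H is positive definite: a local minimum.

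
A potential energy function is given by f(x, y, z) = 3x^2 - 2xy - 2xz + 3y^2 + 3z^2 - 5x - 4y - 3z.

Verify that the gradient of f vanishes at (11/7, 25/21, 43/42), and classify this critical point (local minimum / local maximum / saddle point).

∇f = (6x - 2y - 2z - 5, -2x + 6y - 4, -2x + 6z - 3); substituting (11/7, 25/21, 43/42) gives ∇f = (0, 0, 0), so (11/7, 25/21, 43/42) is indeed a critical point.
The Hessian is constant: H = [[6, -2, -2], [-2, 6, 0], [-2, 0, 6]].
Leading principal minors: Δ₁ = 6, Δ₂ = 32, Δ₃ = 168.
All leading minors are positive, so H is positive definite: a local minimum.

local minimum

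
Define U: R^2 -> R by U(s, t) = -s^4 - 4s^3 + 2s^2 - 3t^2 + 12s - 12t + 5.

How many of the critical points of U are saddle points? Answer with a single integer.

U separates as a function of s plus a function of t, so ∇U=0 decouples.
∂U/∂s = -4(s - 1)(s + 1)(s + 3) = 0 at s ∈ {-3, -1, 1}; ∂U/∂t = -6(t + 2) = 0 at t ∈ {-2}.
The Hessian is diagonal: diag(U_ss, U_tt). Second derivatives: U_ss(-3)=-32, U_ss(-1)=16, U_ss(1)=-32; U_tt(-2)=-6.
Saddle points occur where the two diagonal entries have opposite signs: (-1, -2). Count: 1.

1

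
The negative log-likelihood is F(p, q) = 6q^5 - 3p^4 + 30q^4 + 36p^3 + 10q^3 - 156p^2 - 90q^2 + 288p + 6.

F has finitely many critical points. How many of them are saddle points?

6

F separates as a function of p plus a function of q, so ∇F=0 decouples.
∂F/∂p = -12(p - 4)(p - 3)(p - 2) = 0 at p ∈ {2, 3, 4}; ∂F/∂q = 30q(q - 1)(q + 2)(q + 3) = 0 at q ∈ {-3, -2, 0, 1}.
The Hessian is diagonal: diag(F_pp, F_qq). Second derivatives: F_pp(2)=-24, F_pp(3)=12, F_pp(4)=-24; F_qq(-3)=-360, F_qq(-2)=180, F_qq(0)=-180, F_qq(1)=360.
Saddle points occur where the two diagonal entries have opposite signs: (2, -2), (2, 1), (3, -3), (3, 0), (4, -2), (4, 1). Count: 6.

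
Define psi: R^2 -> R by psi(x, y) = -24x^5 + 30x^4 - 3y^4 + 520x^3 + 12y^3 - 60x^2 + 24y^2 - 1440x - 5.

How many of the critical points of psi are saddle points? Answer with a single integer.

6

psi separates as a function of x plus a function of y, so ∇psi=0 decouples.
∂psi/∂x = -120(x - 4)(x - 1)(x + 1)(x + 3) = 0 at x ∈ {-3, -1, 1, 4}; ∂psi/∂y = -12y(y - 4)(y + 1) = 0 at y ∈ {-1, 0, 4}.
The Hessian is diagonal: diag(psi_xx, psi_yy). Second derivatives: psi_xx(-3)=6720, psi_xx(-1)=-2400, psi_xx(1)=2880, psi_xx(4)=-12600; psi_yy(-1)=-60, psi_yy(0)=48, psi_yy(4)=-240.
Saddle points occur where the two diagonal entries have opposite signs: (-3, -1), (-3, 4), (-1, 0), (1, -1), (1, 4), (4, 0). Count: 6.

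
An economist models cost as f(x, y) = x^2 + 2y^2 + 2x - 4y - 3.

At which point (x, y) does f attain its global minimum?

(-1, 1)

f(x,y) separates as P(x) + Q(y) − 3, so its minimum is min P + min Q − 3.
P'(x) = 2x + 2 vanishes at x ∈ {-1}; Q'(y) = 4y - 4 vanishes at y ∈ {1}.
Local minima of P (where P''>0): P(-1)=-1. Local minima of Q: Q(1)=-2.
So the global minimum of f is P(-1) + Q(1) − 3 = -1 − 2 − 3 = -6, attained at (-1, 1).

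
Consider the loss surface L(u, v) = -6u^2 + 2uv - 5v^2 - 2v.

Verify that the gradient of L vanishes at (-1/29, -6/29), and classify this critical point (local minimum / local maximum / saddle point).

local maximum

∇L = (-12u + 2v, 2u - 10v - 2); substituting (-1/29, -6/29) gives ∇L = (0, 0), so (-1/29, -6/29) is indeed a critical point.
The Hessian of L is constant: H = [[-12, 2], [2, -10]].
det(H) = (-12)·(-10) − 2² = 116.
det(H) > 0 and tr(H) = -22 < 0, so H is negative definite and the point is a local maximum.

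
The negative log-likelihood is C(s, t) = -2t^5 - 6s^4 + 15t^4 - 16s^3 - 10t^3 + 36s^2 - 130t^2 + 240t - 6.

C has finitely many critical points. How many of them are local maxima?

4

C separates as a function of s plus a function of t, so ∇C=0 decouples.
∂C/∂s = -24s(s - 1)(s + 3) = 0 at s ∈ {-3, 0, 1}; ∂C/∂t = -10(t - 4)(t - 3)(t - 1)(t + 2) = 0 at t ∈ {-2, 1, 3, 4}.
The Hessian is diagonal: diag(C_ss, C_tt). Second derivatives: C_ss(-3)=-288, C_ss(0)=72, C_ss(1)=-96; C_tt(-2)=900, C_tt(1)=-180, C_tt(3)=100, C_tt(4)=-180.
Local maxima occur where both diagonal entries negative: (-3, 1), (-3, 4), (1, 1), (1, 4). Count: 4.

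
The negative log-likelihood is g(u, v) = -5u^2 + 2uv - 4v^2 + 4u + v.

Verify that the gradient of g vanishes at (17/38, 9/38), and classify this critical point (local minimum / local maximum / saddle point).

local maximum

∇g = (-10u + 2v + 4, 2u - 8v + 1); substituting (17/38, 9/38) gives ∇g = (0, 0), so (17/38, 9/38) is indeed a critical point.
The Hessian of g is constant: H = [[-10, 2], [2, -8]].
det(H) = (-10)·(-8) − 2² = 76.
det(H) > 0 and tr(H) = -18 < 0, so H is negative definite and the point is a local maximum.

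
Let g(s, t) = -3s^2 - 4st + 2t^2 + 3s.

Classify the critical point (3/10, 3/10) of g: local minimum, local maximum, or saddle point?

The Hessian of g is constant: H = [[-6, -4], [-4, 4]].
det(H) = (-6)·4 − (-4)² = -40.
Since det(H) < 0, H is indefinite and the critical point is a saddle point.

saddle point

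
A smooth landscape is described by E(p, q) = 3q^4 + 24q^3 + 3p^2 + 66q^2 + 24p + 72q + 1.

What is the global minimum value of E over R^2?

-74

E(p,q) separates as A(p) + B(q) + 1, so its minimum is min A + min B + 1.
A'(p) = 6p + 24 vanishes at p ∈ {-4}; B'(q) = 12(q + 1)(q + 2)(q + 3) vanishes at q ∈ {-3, -2, -1}.
Local minima of A (where A''>0): A(-4)=-48. Local minima of B: B(-3)=-27, B(-1)=-27.
So the global minimum of E is A(-4) + B(-3) + 1 = -48 − 27 + 1 = -74, attained at (-4, -3).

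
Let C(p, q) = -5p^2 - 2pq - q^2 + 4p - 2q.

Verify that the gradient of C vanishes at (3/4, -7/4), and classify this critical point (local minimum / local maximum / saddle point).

∇C = (-10p - 2q + 4, -2p - 2q - 2); substituting (3/4, -7/4) gives ∇C = (0, 0), so (3/4, -7/4) is indeed a critical point.
The Hessian of C is constant: H = [[-10, -2], [-2, -2]].
det(H) = (-10)·(-2) − (-2)² = 16.
det(H) > 0 and tr(H) = -12 < 0, so H is negative definite and the point is a local maximum.

local maximum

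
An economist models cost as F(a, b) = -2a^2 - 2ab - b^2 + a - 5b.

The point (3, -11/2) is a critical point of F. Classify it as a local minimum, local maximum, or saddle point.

The Hessian of F is constant: H = [[-4, -2], [-2, -2]].
det(H) = (-4)·(-2) − (-2)² = 4.
det(H) > 0 and tr(H) = -6 < 0, so H is negative definite and the point is a local maximum.

local maximum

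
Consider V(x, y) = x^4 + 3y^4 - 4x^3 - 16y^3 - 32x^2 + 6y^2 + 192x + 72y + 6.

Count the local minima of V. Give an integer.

V separates as a function of x plus a function of y, so ∇V=0 decouples.
∂V/∂x = 4(x - 4)(x - 3)(x + 4) = 0 at x ∈ {-4, 3, 4}; ∂V/∂y = 12(y - 3)(y - 2)(y + 1) = 0 at y ∈ {-1, 2, 3}.
The Hessian is diagonal: diag(V_xx, V_yy). Second derivatives: V_xx(-4)=224, V_xx(3)=-28, V_xx(4)=32; V_yy(-1)=144, V_yy(2)=-36, V_yy(3)=48.
Local minima occur where both diagonal entries positive: (-4, -1), (-4, 3), (4, -1), (4, 3). Count: 4.

4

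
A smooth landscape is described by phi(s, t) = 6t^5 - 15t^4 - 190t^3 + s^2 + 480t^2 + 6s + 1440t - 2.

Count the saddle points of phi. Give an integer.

phi separates as a function of s plus a function of t, so ∇phi=0 decouples.
∂phi/∂s = 2(s + 3) = 0 at s ∈ {-3}; ∂phi/∂t = 30(t - 4)(t - 3)(t + 1)(t + 4) = 0 at t ∈ {-4, -1, 3, 4}.
The Hessian is diagonal: diag(phi_ss, phi_tt). Second derivatives: phi_ss(-3)=2; phi_tt(-4)=-5040, phi_tt(-1)=1800, phi_tt(3)=-840, phi_tt(4)=1200.
Saddle points occur where the two diagonal entries have opposite signs: (-3, -4), (-3, 3). Count: 2.

2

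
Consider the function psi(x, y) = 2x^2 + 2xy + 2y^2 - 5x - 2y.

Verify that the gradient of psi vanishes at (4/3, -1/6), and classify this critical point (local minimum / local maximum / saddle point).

local minimum

∇psi = (4x + 2y - 5, 2x + 4y - 2); substituting (4/3, -1/6) gives ∇psi = (0, 0), so (4/3, -1/6) is indeed a critical point.
The Hessian of psi is constant: H = [[4, 2], [2, 4]].
det(H) = 4·4 − 2² = 12.
det(H) > 0 and tr(H) = 8 > 0, so H is positive definite and the point is a local minimum.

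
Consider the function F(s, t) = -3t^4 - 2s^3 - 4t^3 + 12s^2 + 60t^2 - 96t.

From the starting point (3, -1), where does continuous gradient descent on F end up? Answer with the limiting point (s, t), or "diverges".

(0, 1)

F is separable, so gradient descent decouples: s follows -∂F/∂s, t follows -∂F/∂t.
∂F/∂s = -6s(s - 4); at s=3 this is 18, so s decreases.
∂F/∂t = -12(t - 2)(t - 1)(t + 4); at t=-1 this is -216, so t increases.
s converges to its nearest critical value 0 (a local min of the s-part); t converges to 1. The iterate converges to (0, 1).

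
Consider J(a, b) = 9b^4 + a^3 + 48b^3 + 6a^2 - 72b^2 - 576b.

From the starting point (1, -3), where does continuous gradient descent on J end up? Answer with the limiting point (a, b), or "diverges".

J is separable, so gradient descent decouples: a follows -∂J/∂a, b follows -∂J/∂b.
∂J/∂a = 3a(a + 4); at a=1 this is 15, so a decreases.
∂J/∂b = 36(b - 2)(b + 2)(b + 4); at b=-3 this is 180, so b decreases.
a converges to its nearest critical value 0 (a local min of the a-part); b converges to -4. The iterate converges to (0, -4).

(0, -4)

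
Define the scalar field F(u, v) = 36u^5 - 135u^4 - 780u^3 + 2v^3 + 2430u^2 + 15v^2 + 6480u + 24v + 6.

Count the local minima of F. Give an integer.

F separates as a function of u plus a function of v, so ∇F=0 decouples.
∂F/∂u = 180(u - 4)(u - 3)(u + 1)(u + 3) = 0 at u ∈ {-3, -1, 3, 4}; ∂F/∂v = 6(v + 1)(v + 4) = 0 at v ∈ {-4, -1}.
The Hessian is diagonal: diag(F_uu, F_vv). Second derivatives: F_uu(-3)=-15120, F_uu(-1)=7200, F_uu(3)=-4320, F_uu(4)=6300; F_vv(-4)=-18, F_vv(-1)=18.
Local minima occur where both diagonal entries positive: (-1, -1), (4, -1). Count: 2.

2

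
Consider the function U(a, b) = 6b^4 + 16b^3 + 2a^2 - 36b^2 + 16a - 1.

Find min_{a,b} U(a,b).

-303

U(a,b) separates as P(a) + Q(b) − 1, so its minimum is min P + min Q − 1.
P'(a) = 4a + 16 vanishes at a ∈ {-4}; Q'(b) = 24b(b - 1)(b + 3) vanishes at b ∈ {-3, 0, 1}.
Local minima of P (where P''>0): P(-4)=-32. Local minima of Q: Q(-3)=-270, Q(1)=-14.
So the global minimum of U is P(-4) + Q(-3) − 1 = -32 − 270 − 1 = -303, attained at (-4, -3).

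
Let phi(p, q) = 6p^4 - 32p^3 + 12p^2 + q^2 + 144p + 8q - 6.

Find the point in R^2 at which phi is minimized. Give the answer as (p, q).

(-1, -4)

phi(p,q) separates as A(p) + B(q) − 6, so its minimum is min A + min B − 6.
A'(p) = 24(p - 3)(p - 2)(p + 1) vanishes at p ∈ {-1, 2, 3}; B'(q) = 2q + 8 vanishes at q ∈ {-4}.
Local minima of A (where A''>0): A(-1)=-94, A(3)=162. Local minima of B: B(-4)=-16.
So the global minimum of phi is A(-1) + B(-4) − 6 = -94 − 16 − 6 = -116, attained at (-1, -4).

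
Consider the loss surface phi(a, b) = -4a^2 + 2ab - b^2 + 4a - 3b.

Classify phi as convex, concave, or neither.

phi is quadratic, so its Hessian is the constant matrix H = [[-8, 2], [2, -2]].
det(H) = 12, tr(H) = -10.
det(H) > 0 and tr(H) < 0, so H is negative definite everywhere: concave.

concave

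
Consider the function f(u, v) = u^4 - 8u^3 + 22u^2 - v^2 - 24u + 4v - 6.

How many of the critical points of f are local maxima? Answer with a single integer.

f separates as a function of u plus a function of v, so ∇f=0 decouples.
∂f/∂u = 4(u - 3)(u - 2)(u - 1) = 0 at u ∈ {1, 2, 3}; ∂f/∂v = -2(v - 2) = 0 at v ∈ {2}.
The Hessian is diagonal: diag(f_uu, f_vv). Second derivatives: f_uu(1)=8, f_uu(2)=-4, f_uu(3)=8; f_vv(2)=-2.
Local maxima occur where both diagonal entries negative: (2, 2). Count: 1.

1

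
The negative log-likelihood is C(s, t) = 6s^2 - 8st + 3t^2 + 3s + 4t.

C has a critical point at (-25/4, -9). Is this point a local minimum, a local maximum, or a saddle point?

local minimum

The Hessian of C is constant: H = [[12, -8], [-8, 6]].
det(H) = 12·6 − (-8)² = 8.
det(H) > 0 and tr(H) = 18 > 0, so H is positive definite and the point is a local minimum.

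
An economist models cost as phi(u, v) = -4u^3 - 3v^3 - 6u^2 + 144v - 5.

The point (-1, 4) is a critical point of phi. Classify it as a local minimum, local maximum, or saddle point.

The mixed partial ∂²phi/∂u∂v is 0, so the Hessian at any point is diag(phi_uu, phi_vv) = diag(-12(2u + 1), -18v).
At (-1, 4): H = diag(12, -72).
The eigenvalues have opposite signs, so H is indefinite: a saddle point.

saddle point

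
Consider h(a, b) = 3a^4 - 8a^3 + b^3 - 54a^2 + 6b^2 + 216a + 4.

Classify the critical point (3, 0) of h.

The mixed partial ∂²h/∂a∂b is 0, so the Hessian at any point is diag(h_aa, h_bb) = diag(12(3a^2 - 4a - 9), 6(b + 2)).
At (3, 0): H = diag(72, 12).
Both eigenvalues are positive, so H is positive definite: a local minimum.

local minimum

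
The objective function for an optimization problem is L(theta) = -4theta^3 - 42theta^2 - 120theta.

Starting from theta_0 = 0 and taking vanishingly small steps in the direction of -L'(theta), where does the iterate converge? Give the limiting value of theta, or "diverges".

L'(theta) = -12(theta + 2)(theta + 5), so L'(0) = -120.
Gradient descent moves in the -L' direction, i.e. theta is increasing.
There is no critical point above theta=0, and L' keeps the same sign, so the iterate runs off to +∞.

diverges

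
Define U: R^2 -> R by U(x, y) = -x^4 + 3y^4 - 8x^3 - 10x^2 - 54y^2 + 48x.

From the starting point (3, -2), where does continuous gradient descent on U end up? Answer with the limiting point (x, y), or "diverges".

diverges

U is separable, so gradient descent decouples: x follows -∂U/∂x, y follows -∂U/∂y.
∂U/∂x = -4(x - 1)(x + 3)(x + 4); at x=3 this is -336, so x increases.
∂U/∂y = 12y(y - 3)(y + 3); at y=-2 this is 120, so y decreases.
The x-coordinate has no critical point in that direction and runs off to infinity.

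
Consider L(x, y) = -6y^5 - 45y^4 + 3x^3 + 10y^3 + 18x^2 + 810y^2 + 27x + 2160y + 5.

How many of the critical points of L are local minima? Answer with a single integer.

L separates as a function of x plus a function of y, so ∇L=0 decouples.
∂L/∂x = 9(x + 1)(x + 3) = 0 at x ∈ {-3, -1}; ∂L/∂y = -30(y - 3)(y + 2)(y + 3)(y + 4) = 0 at y ∈ {-4, -3, -2, 3}.
The Hessian is diagonal: diag(L_xx, L_yy). Second derivatives: L_xx(-3)=-18, L_xx(-1)=18; L_yy(-4)=420, L_yy(-3)=-180, L_yy(-2)=300, L_yy(3)=-6300.
Local minima occur where both diagonal entries positive: (-1, -4), (-1, -2). Count: 2.

2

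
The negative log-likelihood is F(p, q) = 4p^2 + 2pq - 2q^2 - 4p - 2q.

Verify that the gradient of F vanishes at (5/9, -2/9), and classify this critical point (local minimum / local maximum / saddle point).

saddle point

∇F = (8p + 2q - 4, 2p - 4q - 2); substituting (5/9, -2/9) gives ∇F = (0, 0), so (5/9, -2/9) is indeed a critical point.
The Hessian of F is constant: H = [[8, 2], [2, -4]].
det(H) = 8·(-4) − 2² = -36.
Since det(H) < 0, H is indefinite and the critical point is a saddle point.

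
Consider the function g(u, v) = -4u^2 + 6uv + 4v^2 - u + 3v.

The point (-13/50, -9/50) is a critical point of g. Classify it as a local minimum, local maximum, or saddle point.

The Hessian of g is constant: H = [[-8, 6], [6, 8]].
det(H) = (-8)·8 − 6² = -100.
Since det(H) < 0, H is indefinite and the critical point is a saddle point.

saddle point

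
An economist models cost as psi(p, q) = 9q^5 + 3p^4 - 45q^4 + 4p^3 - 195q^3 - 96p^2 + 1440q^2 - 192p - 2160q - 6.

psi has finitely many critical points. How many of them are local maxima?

2

psi separates as a function of p plus a function of q, so ∇psi=0 decouples.
∂psi/∂p = 12(p - 4)(p + 1)(p + 4) = 0 at p ∈ {-4, -1, 4}; ∂psi/∂q = 45(q - 4)(q - 3)(q - 1)(q + 4) = 0 at q ∈ {-4, 1, 3, 4}.
The Hessian is diagonal: diag(psi_pp, psi_qq). Second derivatives: psi_pp(-4)=288, psi_pp(-1)=-180, psi_pp(4)=480; psi_qq(-4)=-12600, psi_qq(1)=1350, psi_qq(3)=-630, psi_qq(4)=1080.
Local maxima occur where both diagonal entries negative: (-1, -4), (-1, 3). Count: 2.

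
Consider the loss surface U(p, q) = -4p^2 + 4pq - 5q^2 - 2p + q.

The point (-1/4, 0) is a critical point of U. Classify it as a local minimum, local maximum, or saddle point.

local maximum

The Hessian of U is constant: H = [[-8, 4], [4, -10]].
det(H) = (-8)·(-10) − 4² = 64.
det(H) > 0 and tr(H) = -18 < 0, so H is negative definite and the point is a local maximum.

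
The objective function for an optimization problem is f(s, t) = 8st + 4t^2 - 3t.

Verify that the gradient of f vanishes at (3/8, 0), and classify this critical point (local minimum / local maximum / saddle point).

∇f = (8t, 8s + 8t - 3); substituting (3/8, 0) gives ∇f = (0, 0), so (3/8, 0) is indeed a critical point.
The Hessian of f is constant: H = [[0, 8], [8, 8]].
det(H) = 0·8 − 8² = -64.
Since det(H) < 0, H is indefinite and the critical point is a saddle point.

saddle point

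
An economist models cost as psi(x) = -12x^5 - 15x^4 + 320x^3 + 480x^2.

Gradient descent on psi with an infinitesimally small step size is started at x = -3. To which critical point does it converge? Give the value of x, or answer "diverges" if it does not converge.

psi'(x) = -60x(x - 4)(x + 1)(x + 4), so psi'(-3) = 2520.
Gradient descent moves in the -psi' direction, i.e. x is decreasing.
The nearest critical point in that direction is x = -4, where psi'' = 5760 > 0 (a local minimum). The iterate converges there.

-4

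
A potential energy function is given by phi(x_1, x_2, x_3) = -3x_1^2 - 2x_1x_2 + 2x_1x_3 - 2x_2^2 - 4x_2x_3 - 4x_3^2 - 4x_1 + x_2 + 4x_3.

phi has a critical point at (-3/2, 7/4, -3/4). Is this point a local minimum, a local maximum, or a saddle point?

The Hessian is constant: H = [[-6, -2, 2], [-2, -4, -4], [2, -4, -8]].
Leading principal minors: Δ₁ = -6, Δ₂ = 20, Δ₃ = -16.
The minors alternate sign starting negative (−, +, −), so H is negative definite: a local maximum.

local maximum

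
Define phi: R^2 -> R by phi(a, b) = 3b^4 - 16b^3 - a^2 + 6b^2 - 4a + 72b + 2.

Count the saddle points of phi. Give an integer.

phi separates as a function of a plus a function of b, so ∇phi=0 decouples.
∂phi/∂a = -2(a + 2) = 0 at a ∈ {-2}; ∂phi/∂b = 12(b - 3)(b - 2)(b + 1) = 0 at b ∈ {-1, 2, 3}.
The Hessian is diagonal: diag(phi_aa, phi_bb). Second derivatives: phi_aa(-2)=-2; phi_bb(-1)=144, phi_bb(2)=-36, phi_bb(3)=48.
Saddle points occur where the two diagonal entries have opposite signs: (-2, -1), (-2, 3). Count: 2.

2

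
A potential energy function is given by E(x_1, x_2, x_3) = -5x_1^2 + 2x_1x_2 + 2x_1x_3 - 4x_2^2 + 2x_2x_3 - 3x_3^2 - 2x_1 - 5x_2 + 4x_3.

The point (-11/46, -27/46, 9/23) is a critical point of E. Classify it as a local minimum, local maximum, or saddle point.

local maximum

The Hessian is constant: H = [[-10, 2, 2], [2, -8, 2], [2, 2, -6]].
Leading principal minors: Δ₁ = -10, Δ₂ = 76, Δ₃ = -368.
The minors alternate sign starting negative (−, +, −), so H is negative definite: a local maximum.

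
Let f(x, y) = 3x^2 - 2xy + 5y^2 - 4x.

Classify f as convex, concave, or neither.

convex

f is quadratic, so its Hessian is the constant matrix H = [[6, -2], [-2, 10]].
det(H) = 56, tr(H) = 16.
det(H) > 0 and tr(H) > 0, so H is positive definite everywhere: convex.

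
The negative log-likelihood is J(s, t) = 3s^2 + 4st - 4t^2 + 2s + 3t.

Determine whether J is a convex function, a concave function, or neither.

neither

J is quadratic, so its Hessian is the constant matrix H = [[6, 4], [4, -8]].
det(H) = -64, tr(H) = -2.
det(H) < 0, so H is indefinite: neither convex nor concave.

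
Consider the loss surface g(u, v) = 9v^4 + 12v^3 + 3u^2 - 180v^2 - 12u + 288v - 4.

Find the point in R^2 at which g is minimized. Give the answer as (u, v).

(2, -4)

g(u,v) separates as P(u) + Q(v) − 4, so its minimum is min P + min Q − 4.
P'(u) = 6u - 12 vanishes at u ∈ {2}; Q'(v) = 36(v - 2)(v - 1)(v + 4) vanishes at v ∈ {-4, 1, 2}.
Local minima of P (where P''>0): P(2)=-12. Local minima of Q: Q(-4)=-2496, Q(2)=96.
So the global minimum of g is P(2) + Q(-4) − 4 = -12 − 2496 − 4 = -2512, attained at (2, -4).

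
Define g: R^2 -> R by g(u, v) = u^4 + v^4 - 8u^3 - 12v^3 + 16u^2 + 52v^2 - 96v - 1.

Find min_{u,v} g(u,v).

g(u,v) separates as P(u) + Q(v) − 1, so its minimum is min P + min Q − 1.
P'(u) = 4u(u - 4)(u - 2) vanishes at u ∈ {0, 2, 4}; Q'(v) = 4(v - 4)(v - 3)(v - 2) vanishes at v ∈ {2, 3, 4}.
Local minima of P (where P''>0): P(0)=0, P(4)=0. Local minima of Q: Q(2)=-64, Q(4)=-64.
So the global minimum of g is P(0) + Q(2) − 1 = 0 − 64 − 1 = -65, attained at (0, 2).

-65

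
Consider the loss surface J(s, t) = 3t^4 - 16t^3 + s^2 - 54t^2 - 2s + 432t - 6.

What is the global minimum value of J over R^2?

J(s,t) separates as P(s) + Q(t) − 6, so its minimum is min P + min Q − 6.
P'(s) = 2s - 2 vanishes at s ∈ {1}; Q'(t) = 12(t - 4)(t - 3)(t + 3) vanishes at t ∈ {-3, 3, 4}.
Local minima of P (where P''>0): P(1)=-1. Local minima of Q: Q(-3)=-1107, Q(4)=608.
So the global minimum of J is P(1) + Q(-3) − 6 = -1 − 1107 − 6 = -1114, attained at (1, -3).

-1114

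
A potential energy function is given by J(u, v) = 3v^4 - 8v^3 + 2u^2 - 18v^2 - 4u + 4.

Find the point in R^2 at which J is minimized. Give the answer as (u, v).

(1, 3)

J(u,v) separates as P(u) + Q(v) + 4, so its minimum is min P + min Q + 4.
P'(u) = 4u - 4 vanishes at u ∈ {1}; Q'(v) = 12v(v - 3)(v + 1) vanishes at v ∈ {-1, 0, 3}.
Local minima of P (where P''>0): P(1)=-2. Local minima of Q: Q(-1)=-7, Q(3)=-135.
So the global minimum of J is P(1) + Q(3) + 4 = -2 − 135 + 4 = -133, attained at (1, 3).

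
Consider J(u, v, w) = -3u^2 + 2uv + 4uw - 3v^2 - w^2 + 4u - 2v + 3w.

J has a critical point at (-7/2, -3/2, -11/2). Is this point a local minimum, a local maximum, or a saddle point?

The Hessian is constant: H = [[-6, 2, 4], [2, -6, 0], [4, 0, -2]].
Leading principal minors: Δ₁ = -6, Δ₂ = 32, Δ₃ = 32.
The minors fit neither the all-positive nor the alternating-sign pattern, so H is indefinite: a saddle point.

saddle point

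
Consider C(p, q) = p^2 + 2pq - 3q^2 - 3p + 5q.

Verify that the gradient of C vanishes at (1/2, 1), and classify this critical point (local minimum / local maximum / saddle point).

∇C = (2p + 2q - 3, 2p - 6q + 5); substituting (1/2, 1) gives ∇C = (0, 0), so (1/2, 1) is indeed a critical point.
The Hessian of C is constant: H = [[2, 2], [2, -6]].
det(H) = 2·(-6) − 2² = -16.
Since det(H) < 0, H is indefinite and the critical point is a saddle point.

saddle point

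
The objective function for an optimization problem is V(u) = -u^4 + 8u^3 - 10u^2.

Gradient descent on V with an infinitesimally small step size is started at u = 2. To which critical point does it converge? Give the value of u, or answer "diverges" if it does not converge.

V'(u) = -4u(u - 5)(u - 1), so V'(2) = 24.
Gradient descent moves in the -V' direction, i.e. u is decreasing.
The nearest critical point in that direction is u = 1, where V'' = 16 > 0 (a local minimum). The iterate converges there.

1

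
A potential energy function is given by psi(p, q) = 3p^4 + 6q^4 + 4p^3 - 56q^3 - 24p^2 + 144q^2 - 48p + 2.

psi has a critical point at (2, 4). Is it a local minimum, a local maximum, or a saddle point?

local minimum

The mixed partial ∂²psi/∂p∂q is 0, so the Hessian at any point is diag(psi_pp, psi_qq) = diag(12(3p^2 + 2p - 4), 24(3q^2 - 14q + 12)).
At (2, 4): H = diag(144, 96).
Both eigenvalues are positive, so H is positive definite: a local minimum.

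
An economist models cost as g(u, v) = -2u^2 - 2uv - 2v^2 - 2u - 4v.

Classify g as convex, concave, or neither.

g is quadratic, so its Hessian is the constant matrix H = [[-4, -2], [-2, -4]].
det(H) = 12, tr(H) = -8.
det(H) > 0 and tr(H) < 0, so H is negative definite everywhere: concave.

concave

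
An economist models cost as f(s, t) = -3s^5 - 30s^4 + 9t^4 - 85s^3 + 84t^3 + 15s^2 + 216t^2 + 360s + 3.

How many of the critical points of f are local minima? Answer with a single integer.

f separates as a function of s plus a function of t, so ∇f=0 decouples.
∂f/∂s = -15(s - 1)(s + 2)(s + 3)(s + 4) = 0 at s ∈ {-4, -3, -2, 1}; ∂f/∂t = 36t(t + 3)(t + 4) = 0 at t ∈ {-4, -3, 0}.
The Hessian is diagonal: diag(f_ss, f_tt). Second derivatives: f_ss(-4)=150, f_ss(-3)=-60, f_ss(-2)=90, f_ss(1)=-900; f_tt(-4)=144, f_tt(-3)=-108, f_tt(0)=432.
Local minima occur where both diagonal entries positive: (-4, -4), (-4, 0), (-2, -4), (-2, 0). Count: 4.

4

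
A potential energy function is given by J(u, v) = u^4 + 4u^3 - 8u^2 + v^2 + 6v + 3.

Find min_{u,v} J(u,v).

-134

J(u,v) separates as P(u) + Q(v) + 3, so its minimum is min P + min Q + 3.
P'(u) = 4u(u - 1)(u + 4) vanishes at u ∈ {-4, 0, 1}; Q'(v) = 2v + 6 vanishes at v ∈ {-3}.
Local minima of P (where P''>0): P(-4)=-128, P(1)=-3. Local minima of Q: Q(-3)=-9.
So the global minimum of J is P(-4) + Q(-3) + 3 = -128 − 9 + 3 = -134, attained at (-4, -3).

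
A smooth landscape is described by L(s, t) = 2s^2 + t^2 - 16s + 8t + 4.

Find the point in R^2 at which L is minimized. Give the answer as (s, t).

L(s,t) separates as P(s) + Q(t) + 4, so its minimum is min P + min Q + 4.
P'(s) = 4s - 16 vanishes at s ∈ {4}; Q'(t) = 2(t + 4) vanishes at t ∈ {-4}.
Local minima of P (where P''>0): P(4)=-32. Local minima of Q: Q(-4)=-16.
So the global minimum of L is P(4) + Q(-4) + 4 = -32 − 16 + 4 = -44, attained at (4, -4).

(4, -4)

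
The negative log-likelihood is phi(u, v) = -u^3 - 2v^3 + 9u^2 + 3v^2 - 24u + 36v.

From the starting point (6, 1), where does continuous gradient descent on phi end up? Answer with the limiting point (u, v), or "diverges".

phi is separable, so gradient descent decouples: u follows -∂phi/∂u, v follows -∂phi/∂v.
∂phi/∂u = -3(u - 4)(u - 2); at u=6 this is -24, so u increases.
∂phi/∂v = -6(v - 3)(v + 2); at v=1 this is 36, so v decreases.
The u-coordinate has no critical point in that direction and runs off to infinity.

diverges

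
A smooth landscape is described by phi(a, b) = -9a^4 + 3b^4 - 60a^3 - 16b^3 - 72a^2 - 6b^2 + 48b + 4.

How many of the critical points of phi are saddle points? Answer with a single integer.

phi separates as a function of a plus a function of b, so ∇phi=0 decouples.
∂phi/∂a = -36a(a + 1)(a + 4) = 0 at a ∈ {-4, -1, 0}; ∂phi/∂b = 12(b - 4)(b - 1)(b + 1) = 0 at b ∈ {-1, 1, 4}.
The Hessian is diagonal: diag(phi_aa, phi_bb). Second derivatives: phi_aa(-4)=-432, phi_aa(-1)=108, phi_aa(0)=-144; phi_bb(-1)=120, phi_bb(1)=-72, phi_bb(4)=180.
Saddle points occur where the two diagonal entries have opposite signs: (-4, -1), (-4, 4), (-1, 1), (0, -1), (0, 4). Count: 5.

5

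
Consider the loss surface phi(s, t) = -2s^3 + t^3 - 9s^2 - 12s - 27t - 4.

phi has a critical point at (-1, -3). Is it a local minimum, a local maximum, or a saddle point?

The mixed partial ∂²phi/∂s∂t is 0, so the Hessian at any point is diag(phi_ss, phi_tt) = diag(-6(2s + 3), 6t).
At (-1, -3): H = diag(-6, -18).
Both eigenvalues are negative, so H is negative definite: a local maximum.

local maximum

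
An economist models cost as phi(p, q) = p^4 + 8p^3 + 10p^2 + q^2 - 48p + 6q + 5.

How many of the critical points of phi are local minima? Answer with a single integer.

phi separates as a function of p plus a function of q, so ∇phi=0 decouples.
∂phi/∂p = 4(p - 1)(p + 3)(p + 4) = 0 at p ∈ {-4, -3, 1}; ∂phi/∂q = 2(q + 3) = 0 at q ∈ {-3}.
The Hessian is diagonal: diag(phi_pp, phi_qq). Second derivatives: phi_pp(-4)=20, phi_pp(-3)=-16, phi_pp(1)=80; phi_qq(-3)=2.
Local minima occur where both diagonal entries positive: (-4, -3), (1, -3). Count: 2.

2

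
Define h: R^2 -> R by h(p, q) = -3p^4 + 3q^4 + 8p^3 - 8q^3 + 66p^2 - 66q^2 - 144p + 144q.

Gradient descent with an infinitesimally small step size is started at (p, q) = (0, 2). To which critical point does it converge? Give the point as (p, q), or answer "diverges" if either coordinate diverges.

(1, 4)

h is separable, so gradient descent decouples: p follows -∂h/∂p, q follows -∂h/∂q.
∂h/∂p = -12(p - 4)(p - 1)(p + 3); at p=0 this is -144, so p increases.
∂h/∂q = 12(q - 4)(q - 1)(q + 3); at q=2 this is -120, so q increases.
p converges to its nearest critical value 1 (a local min of the p-part); q converges to 4. The iterate converges to (1, 4).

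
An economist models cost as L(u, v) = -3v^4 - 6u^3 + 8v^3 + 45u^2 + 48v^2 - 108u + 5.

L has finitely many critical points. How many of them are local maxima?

2

L separates as a function of u plus a function of v, so ∇L=0 decouples.
∂L/∂u = -18(u - 3)(u - 2) = 0 at u ∈ {2, 3}; ∂L/∂v = -12v(v - 4)(v + 2) = 0 at v ∈ {-2, 0, 4}.
The Hessian is diagonal: diag(L_uu, L_vv). Second derivatives: L_uu(2)=18, L_uu(3)=-18; L_vv(-2)=-144, L_vv(0)=96, L_vv(4)=-288.
Local maxima occur where both diagonal entries negative: (3, -2), (3, 4). Count: 2.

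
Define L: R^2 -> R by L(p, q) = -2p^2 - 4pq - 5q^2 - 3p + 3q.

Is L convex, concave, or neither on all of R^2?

L is quadratic, so its Hessian is the constant matrix H = [[-4, -4], [-4, -10]].
det(H) = 24, tr(H) = -14.
det(H) > 0 and tr(H) < 0, so H is negative definite everywhere: concave.

concave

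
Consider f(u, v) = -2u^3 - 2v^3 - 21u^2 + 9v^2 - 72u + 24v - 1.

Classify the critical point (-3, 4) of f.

local maximum

The mixed partial ∂²f/∂u∂v is 0, so the Hessian at any point is diag(f_uu, f_vv) = diag(-6(2u + 7), 6(-2v + 3)).
At (-3, 4): H = diag(-6, -30).
Both eigenvalues are negative, so H is negative definite: a local maximum.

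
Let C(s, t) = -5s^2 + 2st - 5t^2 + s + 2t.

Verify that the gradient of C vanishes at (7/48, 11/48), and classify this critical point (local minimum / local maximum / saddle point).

local maximum

∇C = (-10s + 2t + 1, 2s - 10t + 2); substituting (7/48, 11/48) gives ∇C = (0, 0), so (7/48, 11/48) is indeed a critical point.
The Hessian of C is constant: H = [[-10, 2], [2, -10]].
det(H) = (-10)·(-10) − 2² = 96.
det(H) > 0 and tr(H) = -20 < 0, so H is negative definite and the point is a local maximum.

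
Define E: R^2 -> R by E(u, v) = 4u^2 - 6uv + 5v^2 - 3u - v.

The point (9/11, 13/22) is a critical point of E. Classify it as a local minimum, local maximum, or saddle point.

The Hessian of E is constant: H = [[8, -6], [-6, 10]].
det(H) = 8·10 − (-6)² = 44.
det(H) > 0 and tr(H) = 18 > 0, so H is positive definite and the point is a local minimum.

local minimum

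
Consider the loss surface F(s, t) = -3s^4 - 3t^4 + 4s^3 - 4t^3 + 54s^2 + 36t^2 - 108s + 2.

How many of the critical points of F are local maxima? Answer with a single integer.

4

F separates as a function of s plus a function of t, so ∇F=0 decouples.
∂F/∂s = -12(s - 3)(s - 1)(s + 3) = 0 at s ∈ {-3, 1, 3}; ∂F/∂t = -12t(t - 2)(t + 3) = 0 at t ∈ {-3, 0, 2}.
The Hessian is diagonal: diag(F_ss, F_tt). Second derivatives: F_ss(-3)=-288, F_ss(1)=96, F_ss(3)=-144; F_tt(-3)=-180, F_tt(0)=72, F_tt(2)=-120.
Local maxima occur where both diagonal entries negative: (-3, -3), (-3, 2), (3, -3), (3, 2). Count: 4.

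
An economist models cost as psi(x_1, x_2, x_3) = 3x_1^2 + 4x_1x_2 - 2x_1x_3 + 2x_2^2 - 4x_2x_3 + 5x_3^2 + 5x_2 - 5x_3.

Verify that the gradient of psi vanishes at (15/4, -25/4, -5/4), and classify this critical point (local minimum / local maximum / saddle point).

local minimum

∇psi = (6x_1 + 4x_2 - 2x_3, 4x_1 + 4x_2 - 4x_3 + 5, -2x_1 - 4x_2 + 10x_3 - 5); substituting (15/4, -25/4, -5/4) gives ∇psi = (0, 0, 0), so (15/4, -25/4, -5/4) is indeed a critical point.
The Hessian is constant: H = [[6, 4, -2], [4, 4, -4], [-2, -4, 10]].
Leading principal minors: Δ₁ = 6, Δ₂ = 8, Δ₃ = 32.
All leading minors are positive, so H is positive definite: a local minimum.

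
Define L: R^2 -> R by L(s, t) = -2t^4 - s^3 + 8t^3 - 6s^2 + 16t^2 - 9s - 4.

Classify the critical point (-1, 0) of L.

The mixed partial ∂²L/∂s∂t is 0, so the Hessian at any point is diag(L_ss, L_tt) = diag(-6(s + 2), 8(-3t^2 + 6t + 4)).
At (-1, 0): H = diag(-6, 32).
The eigenvalues have opposite signs, so H is indefinite: a saddle point.

saddle point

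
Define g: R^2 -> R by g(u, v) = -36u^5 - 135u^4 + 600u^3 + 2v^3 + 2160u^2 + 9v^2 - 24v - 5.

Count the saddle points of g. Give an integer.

g separates as a function of u plus a function of v, so ∇g=0 decouples.
∂g/∂u = -180u(u - 3)(u + 2)(u + 4) = 0 at u ∈ {-4, -2, 0, 3}; ∂g/∂v = 6(v - 1)(v + 4) = 0 at v ∈ {-4, 1}.
The Hessian is diagonal: diag(g_uu, g_vv). Second derivatives: g_uu(-4)=10080, g_uu(-2)=-3600, g_uu(0)=4320, g_uu(3)=-18900; g_vv(-4)=-30, g_vv(1)=30.
Saddle points occur where the two diagonal entries have opposite signs: (-4, -4), (-2, 1), (0, -4), (3, 1). Count: 4.

4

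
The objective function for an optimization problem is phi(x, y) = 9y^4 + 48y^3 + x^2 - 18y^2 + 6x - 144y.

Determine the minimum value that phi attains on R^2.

-489

phi(x,y) separates as P(x) + Q(y), so its minimum is min P + min Q.
P'(x) = 2x + 6 vanishes at x ∈ {-3}; Q'(y) = 36(y - 1)(y + 1)(y + 4) vanishes at y ∈ {-4, -1, 1}.
Local minima of P (where P''>0): P(-3)=-9. Local minima of Q: Q(-4)=-480, Q(1)=-105.
So the global minimum of phi is P(-3) + Q(-4) = -9 − 480 = -489, attained at (-3, -4).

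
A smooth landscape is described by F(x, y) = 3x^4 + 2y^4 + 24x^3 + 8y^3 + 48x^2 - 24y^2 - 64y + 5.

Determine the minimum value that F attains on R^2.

F(x,y) separates as P(x) + Q(y) + 5, so its minimum is min P + min Q + 5.
P'(x) = 12x(x + 2)(x + 4) vanishes at x ∈ {-4, -2, 0}; Q'(y) = 8(y - 2)(y + 1)(y + 4) vanishes at y ∈ {-4, -1, 2}.
Local minima of P (where P''>0): P(-4)=0, P(0)=0. Local minima of Q: Q(-4)=-128, Q(2)=-128.
So the global minimum of F is P(-4) + Q(-4) + 5 = 0 − 128 + 5 = -123, attained at (-4, -4).

-123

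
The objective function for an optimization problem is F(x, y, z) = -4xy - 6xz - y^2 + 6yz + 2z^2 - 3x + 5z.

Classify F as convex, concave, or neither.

neither

F is quadratic, so its Hessian is the constant matrix H = [[0, -4, -6], [-4, -2, 6], [-6, 6, 4]].
Leading principal minors: 0, -16, 296.
Neither pattern holds ⇒ H is indefinite ⇒ neither convex nor concave.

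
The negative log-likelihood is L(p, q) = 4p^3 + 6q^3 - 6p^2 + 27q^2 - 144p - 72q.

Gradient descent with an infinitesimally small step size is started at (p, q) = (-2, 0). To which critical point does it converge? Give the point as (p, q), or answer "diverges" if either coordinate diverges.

L is separable, so gradient descent decouples: p follows -∂L/∂p, q follows -∂L/∂q.
∂L/∂p = 12(p - 4)(p + 3); at p=-2 this is -72, so p increases.
∂L/∂q = 18(q - 1)(q + 4); at q=0 this is -72, so q increases.
p converges to its nearest critical value 4 (a local min of the p-part); q converges to 1. The iterate converges to (4, 1).

(4, 1)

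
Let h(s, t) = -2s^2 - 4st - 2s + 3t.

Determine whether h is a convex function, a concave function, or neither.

h is quadratic, so its Hessian is the constant matrix H = [[-4, -4], [-4, 0]].
det(H) = -16, tr(H) = -4.
det(H) < 0, so H is indefinite: neither convex nor concave.

neither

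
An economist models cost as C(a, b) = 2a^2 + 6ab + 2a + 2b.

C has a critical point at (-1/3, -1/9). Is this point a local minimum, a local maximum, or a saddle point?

The Hessian of C is constant: H = [[4, 6], [6, 0]].
det(H) = 4·0 − 6² = -36.
Since det(H) < 0, H is indefinite and the critical point is a saddle point.

saddle point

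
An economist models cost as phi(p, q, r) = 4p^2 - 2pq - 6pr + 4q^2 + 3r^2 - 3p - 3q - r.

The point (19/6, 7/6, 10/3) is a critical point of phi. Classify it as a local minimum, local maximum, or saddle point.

local minimum

The Hessian is constant: H = [[8, -2, -6], [-2, 8, 0], [-6, 0, 6]].
Leading principal minors: Δ₁ = 8, Δ₂ = 60, Δ₃ = 72.
All leading minors are positive, so H is positive definite: a local minimum.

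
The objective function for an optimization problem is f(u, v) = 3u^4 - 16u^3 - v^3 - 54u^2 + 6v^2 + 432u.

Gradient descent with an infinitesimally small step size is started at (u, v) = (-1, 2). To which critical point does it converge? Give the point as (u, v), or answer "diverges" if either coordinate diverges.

(-3, 0)

f is separable, so gradient descent decouples: u follows -∂f/∂u, v follows -∂f/∂v.
∂f/∂u = 12(u - 4)(u - 3)(u + 3); at u=-1 this is 480, so u decreases.
∂f/∂v = -3v(v - 4); at v=2 this is 12, so v decreases.
u converges to its nearest critical value -3 (a local min of the u-part); v converges to 0. The iterate converges to (-3, 0).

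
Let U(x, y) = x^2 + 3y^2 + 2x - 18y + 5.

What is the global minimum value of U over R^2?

-23

U(x,y) separates as P(x) + Q(y) + 5, so its minimum is min P + min Q + 5.
P'(x) = 2x + 2 vanishes at x ∈ {-1}; Q'(y) = 6y - 18 vanishes at y ∈ {3}.
Local minima of P (where P''>0): P(-1)=-1. Local minima of Q: Q(3)=-27.
So the global minimum of U is P(-1) + Q(3) + 5 = -1 − 27 + 5 = -23, attained at (-1, 3).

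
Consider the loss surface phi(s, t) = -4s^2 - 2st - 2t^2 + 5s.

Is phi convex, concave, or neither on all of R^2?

concave

phi is quadratic, so its Hessian is the constant matrix H = [[-8, -2], [-2, -4]].
det(H) = 28, tr(H) = -12.
det(H) > 0 and tr(H) < 0, so H is negative definite everywhere: concave.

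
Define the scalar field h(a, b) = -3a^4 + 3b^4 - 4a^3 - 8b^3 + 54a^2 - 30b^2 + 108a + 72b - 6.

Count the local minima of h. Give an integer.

h separates as a function of a plus a function of b, so ∇h=0 decouples.
∂h/∂a = -12(a - 3)(a + 1)(a + 3) = 0 at a ∈ {-3, -1, 3}; ∂h/∂b = 12(b - 3)(b - 1)(b + 2) = 0 at b ∈ {-2, 1, 3}.
The Hessian is diagonal: diag(h_aa, h_bb). Second derivatives: h_aa(-3)=-144, h_aa(-1)=96, h_aa(3)=-288; h_bb(-2)=180, h_bb(1)=-72, h_bb(3)=120.
Local minima occur where both diagonal entries positive: (-1, -2), (-1, 3). Count: 2.

2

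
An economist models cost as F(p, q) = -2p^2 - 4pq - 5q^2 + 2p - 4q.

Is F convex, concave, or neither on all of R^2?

F is quadratic, so its Hessian is the constant matrix H = [[-4, -4], [-4, -10]].
det(H) = 24, tr(H) = -14.
det(H) > 0 and tr(H) < 0, so H is negative definite everywhere: concave.

concave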